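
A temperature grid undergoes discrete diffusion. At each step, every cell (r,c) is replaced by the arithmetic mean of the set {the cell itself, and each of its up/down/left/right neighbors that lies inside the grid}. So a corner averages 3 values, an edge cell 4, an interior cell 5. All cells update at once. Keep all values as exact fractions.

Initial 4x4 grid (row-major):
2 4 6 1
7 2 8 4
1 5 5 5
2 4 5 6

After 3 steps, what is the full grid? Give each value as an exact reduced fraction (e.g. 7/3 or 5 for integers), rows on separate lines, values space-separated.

After step 1:
  13/3 7/2 19/4 11/3
  3 26/5 5 9/2
  15/4 17/5 28/5 5
  7/3 4 5 16/3
After step 2:
  65/18 1067/240 203/48 155/36
  977/240 201/50 501/100 109/24
  749/240 439/100 24/5 613/120
  121/36 221/60 299/60 46/9
After step 3:
  2183/540 29351/7200 32383/7200 1883/432
  26681/7200 6581/1500 27121/6000 17069/3600
  26897/7200 24017/6000 583/120 3521/720
  7319/2160 1847/450 209/45 5473/1080

Answer: 2183/540 29351/7200 32383/7200 1883/432
26681/7200 6581/1500 27121/6000 17069/3600
26897/7200 24017/6000 583/120 3521/720
7319/2160 1847/450 209/45 5473/1080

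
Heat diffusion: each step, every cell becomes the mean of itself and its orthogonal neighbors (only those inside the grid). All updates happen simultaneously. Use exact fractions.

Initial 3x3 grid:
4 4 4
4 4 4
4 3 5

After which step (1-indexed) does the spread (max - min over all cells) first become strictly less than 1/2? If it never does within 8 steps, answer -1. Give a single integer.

Step 1: max=17/4, min=11/3, spread=7/12
Step 2: max=49/12, min=58/15, spread=13/60
  -> spread < 1/2 first at step 2
Step 3: max=19427/4800, min=523/135, spread=7483/43200
Step 4: max=173857/43200, min=423779/108000, spread=21727/216000
Step 5: max=23042681/5760000, min=3820289/972000, spread=10906147/155520000
Step 6: max=621374713/155520000, min=460359941/116640000, spread=36295/746496
Step 7: max=37192562411/9331200000, min=6913884163/1749600000, spread=305773/8957952
Step 8: max=2229426305617/559872000000, min=1662007420619/419904000000, spread=2575951/107495424

Answer: 2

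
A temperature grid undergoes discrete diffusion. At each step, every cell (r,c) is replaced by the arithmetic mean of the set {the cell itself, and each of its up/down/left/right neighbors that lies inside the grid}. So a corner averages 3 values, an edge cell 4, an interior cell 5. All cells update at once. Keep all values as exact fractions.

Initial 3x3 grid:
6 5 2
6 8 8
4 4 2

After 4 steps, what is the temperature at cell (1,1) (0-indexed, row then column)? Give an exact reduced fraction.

Step 1: cell (1,1) = 31/5
Step 2: cell (1,1) = 539/100
Step 3: cell (1,1) = 10711/2000
Step 4: cell (1,1) = 210739/40000
Full grid after step 4:
  710219/129600 4674823/864000 75791/14400
  583681/108000 210739/40000 1118737/216000
  339247/64800 2226349/432000 326797/64800

Answer: 210739/40000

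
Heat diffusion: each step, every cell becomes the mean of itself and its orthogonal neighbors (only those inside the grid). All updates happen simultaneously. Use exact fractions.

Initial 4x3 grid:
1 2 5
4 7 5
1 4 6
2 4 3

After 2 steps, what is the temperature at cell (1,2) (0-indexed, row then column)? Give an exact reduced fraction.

Answer: 373/80

Derivation:
Step 1: cell (1,2) = 23/4
Step 2: cell (1,2) = 373/80
Full grid after step 2:
  28/9 869/240 9/2
  191/60 431/100 373/80
  191/60 193/50 1139/240
  25/9 859/240 145/36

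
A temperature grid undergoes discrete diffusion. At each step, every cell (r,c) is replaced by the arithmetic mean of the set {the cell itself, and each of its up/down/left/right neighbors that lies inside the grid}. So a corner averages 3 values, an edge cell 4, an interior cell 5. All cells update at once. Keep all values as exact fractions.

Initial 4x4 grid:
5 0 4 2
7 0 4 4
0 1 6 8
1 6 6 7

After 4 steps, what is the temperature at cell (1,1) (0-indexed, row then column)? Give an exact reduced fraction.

Step 1: cell (1,1) = 12/5
Step 2: cell (1,1) = 277/100
Step 3: cell (1,1) = 761/250
Step 4: cell (1,1) = 3957/1250
Full grid after step 4:
  15563/5400 216907/72000 721673/216000 4783/1296
  209257/72000 3957/1250 337207/90000 913193/216000
  647963/216000 39389/11250 132077/30000 360419/72000
  10297/3240 819233/216000 346019/72000 19559/3600

Answer: 3957/1250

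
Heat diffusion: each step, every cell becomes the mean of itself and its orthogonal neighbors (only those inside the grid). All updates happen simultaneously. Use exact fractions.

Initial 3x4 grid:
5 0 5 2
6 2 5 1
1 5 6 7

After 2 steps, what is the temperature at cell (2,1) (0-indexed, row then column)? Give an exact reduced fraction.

Answer: 337/80

Derivation:
Step 1: cell (2,1) = 7/2
Step 2: cell (2,1) = 337/80
Full grid after step 2:
  61/18 199/60 187/60 113/36
  443/120 87/25 199/50 893/240
  11/3 337/80 1063/240 85/18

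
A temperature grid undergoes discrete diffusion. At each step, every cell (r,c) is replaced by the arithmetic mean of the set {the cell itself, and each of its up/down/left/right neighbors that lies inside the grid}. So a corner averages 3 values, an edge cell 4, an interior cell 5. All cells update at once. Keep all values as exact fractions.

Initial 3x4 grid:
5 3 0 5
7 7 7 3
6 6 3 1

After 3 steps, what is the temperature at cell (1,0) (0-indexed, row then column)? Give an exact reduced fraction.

Answer: 15857/2880

Derivation:
Step 1: cell (1,0) = 25/4
Step 2: cell (1,0) = 283/48
Step 3: cell (1,0) = 15857/2880
Full grid after step 3:
  745/144 137/30 2887/720 739/216
  15857/2880 613/120 65/16 293/80
  157/27 7441/1440 6289/1440 1555/432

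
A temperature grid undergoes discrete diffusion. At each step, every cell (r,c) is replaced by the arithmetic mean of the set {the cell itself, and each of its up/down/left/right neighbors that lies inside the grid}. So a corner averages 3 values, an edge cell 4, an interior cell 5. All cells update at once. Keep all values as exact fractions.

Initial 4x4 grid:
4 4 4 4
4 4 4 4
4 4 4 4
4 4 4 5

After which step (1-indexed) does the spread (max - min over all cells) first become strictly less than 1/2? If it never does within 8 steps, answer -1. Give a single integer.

Step 1: max=13/3, min=4, spread=1/3
  -> spread < 1/2 first at step 1
Step 2: max=77/18, min=4, spread=5/18
Step 3: max=905/216, min=4, spread=41/216
Step 4: max=26963/6480, min=4, spread=1043/6480
Step 5: max=803153/194400, min=4, spread=25553/194400
Step 6: max=23999459/5832000, min=72079/18000, spread=645863/5832000
Step 7: max=717481691/174960000, min=480971/120000, spread=16225973/174960000
Step 8: max=21472677983/5248800000, min=216701/54000, spread=409340783/5248800000

Answer: 1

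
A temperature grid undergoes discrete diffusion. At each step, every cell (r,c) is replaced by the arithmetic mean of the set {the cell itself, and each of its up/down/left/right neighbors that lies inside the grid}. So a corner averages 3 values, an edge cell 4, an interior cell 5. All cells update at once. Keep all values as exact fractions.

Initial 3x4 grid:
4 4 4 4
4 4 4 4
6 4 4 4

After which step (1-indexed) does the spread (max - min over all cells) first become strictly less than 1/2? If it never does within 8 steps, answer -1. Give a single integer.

Answer: 3

Derivation:
Step 1: max=14/3, min=4, spread=2/3
Step 2: max=41/9, min=4, spread=5/9
Step 3: max=473/108, min=4, spread=41/108
  -> spread < 1/2 first at step 3
Step 4: max=56057/12960, min=4, spread=4217/12960
Step 5: max=3319549/777600, min=14479/3600, spread=38417/155520
Step 6: max=197824211/46656000, min=290597/72000, spread=1903471/9331200
Step 7: max=11798429089/2799360000, min=8755759/2160000, spread=18038617/111974400
Step 8: max=705114582851/167961600000, min=790526759/194400000, spread=883978523/6718464000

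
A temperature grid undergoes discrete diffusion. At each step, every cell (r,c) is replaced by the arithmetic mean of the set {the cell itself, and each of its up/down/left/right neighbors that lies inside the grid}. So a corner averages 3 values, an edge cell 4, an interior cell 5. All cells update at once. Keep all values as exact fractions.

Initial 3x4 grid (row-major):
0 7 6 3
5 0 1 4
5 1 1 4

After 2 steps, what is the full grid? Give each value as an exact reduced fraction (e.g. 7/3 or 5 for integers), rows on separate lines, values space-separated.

Answer: 13/4 143/40 427/120 139/36
389/120 127/50 71/25 191/60
95/36 299/120 89/40 31/12

Derivation:
After step 1:
  4 13/4 17/4 13/3
  5/2 14/5 12/5 3
  11/3 7/4 7/4 3
After step 2:
  13/4 143/40 427/120 139/36
  389/120 127/50 71/25 191/60
  95/36 299/120 89/40 31/12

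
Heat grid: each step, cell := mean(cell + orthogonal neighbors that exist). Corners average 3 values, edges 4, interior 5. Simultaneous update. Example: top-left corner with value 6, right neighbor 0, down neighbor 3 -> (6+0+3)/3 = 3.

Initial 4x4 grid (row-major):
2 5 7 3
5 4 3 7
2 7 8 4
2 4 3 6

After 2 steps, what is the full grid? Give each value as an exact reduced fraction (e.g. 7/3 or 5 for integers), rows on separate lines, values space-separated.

Answer: 47/12 89/20 307/60 173/36
321/80 467/100 487/100 659/120
179/48 114/25 273/50 119/24
32/9 203/48 223/48 95/18

Derivation:
After step 1:
  4 9/2 9/2 17/3
  13/4 24/5 29/5 17/4
  4 5 5 25/4
  8/3 4 21/4 13/3
After step 2:
  47/12 89/20 307/60 173/36
  321/80 467/100 487/100 659/120
  179/48 114/25 273/50 119/24
  32/9 203/48 223/48 95/18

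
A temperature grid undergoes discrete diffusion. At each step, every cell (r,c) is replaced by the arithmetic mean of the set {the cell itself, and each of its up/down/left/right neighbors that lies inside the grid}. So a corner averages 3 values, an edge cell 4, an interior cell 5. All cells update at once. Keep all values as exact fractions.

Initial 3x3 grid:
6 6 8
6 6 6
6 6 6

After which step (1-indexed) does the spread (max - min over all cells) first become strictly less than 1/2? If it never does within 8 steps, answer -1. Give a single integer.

Step 1: max=20/3, min=6, spread=2/3
Step 2: max=59/9, min=6, spread=5/9
Step 3: max=689/108, min=6, spread=41/108
  -> spread < 1/2 first at step 3
Step 4: max=41011/6480, min=1091/180, spread=347/1296
Step 5: max=2439737/388800, min=10957/1800, spread=2921/15552
Step 6: max=145796539/23328000, min=1321483/216000, spread=24611/186624
Step 7: max=8716802033/1399680000, min=29816741/4860000, spread=207329/2239488
Step 8: max=521914752451/83980800000, min=1594001599/259200000, spread=1746635/26873856

Answer: 3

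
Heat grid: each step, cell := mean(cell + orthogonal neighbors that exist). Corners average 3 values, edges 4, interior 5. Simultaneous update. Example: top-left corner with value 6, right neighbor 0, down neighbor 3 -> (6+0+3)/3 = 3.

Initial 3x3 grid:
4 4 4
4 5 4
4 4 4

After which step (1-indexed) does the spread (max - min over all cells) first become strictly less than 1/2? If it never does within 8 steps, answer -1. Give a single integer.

Step 1: max=17/4, min=4, spread=1/4
  -> spread < 1/2 first at step 1
Step 2: max=106/25, min=329/80, spread=51/400
Step 3: max=20023/4800, min=1487/360, spread=589/14400
Step 4: max=124943/30000, min=1193081/288000, spread=31859/1440000
Step 5: max=71811607/17280000, min=7464721/1800000, spread=751427/86400000
Step 6: max=448634687/108000000, min=4302263129/1036800000, spread=23149331/5184000000
Step 7: max=258314654263/62208000000, min=26894931889/6480000000, spread=616540643/311040000000
Step 8: max=1614312453983/388800000000, min=15493852008761/3732480000000, spread=17737747379/18662400000000

Answer: 1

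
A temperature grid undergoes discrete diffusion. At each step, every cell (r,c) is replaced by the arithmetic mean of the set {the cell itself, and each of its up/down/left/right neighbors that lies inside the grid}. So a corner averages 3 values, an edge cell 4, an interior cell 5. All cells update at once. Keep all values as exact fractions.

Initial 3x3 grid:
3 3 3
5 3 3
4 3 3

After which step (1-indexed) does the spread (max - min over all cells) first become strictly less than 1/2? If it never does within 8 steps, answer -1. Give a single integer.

Step 1: max=4, min=3, spread=1
Step 2: max=889/240, min=3, spread=169/240
Step 3: max=647/180, min=3739/1200, spread=1723/3600
  -> spread < 1/2 first at step 3
Step 4: max=12583/3600, min=17087/5400, spread=143/432
Step 5: max=2238103/648000, min=38657/12000, spread=1205/5184
Step 6: max=132727741/38880000, min=63191683/19440000, spread=10151/62208
Step 7: max=879058903/259200000, min=3822144751/1166400000, spread=85517/746496
Step 8: max=472148072069/139968000000, min=76815222949/23328000000, spread=720431/8957952

Answer: 3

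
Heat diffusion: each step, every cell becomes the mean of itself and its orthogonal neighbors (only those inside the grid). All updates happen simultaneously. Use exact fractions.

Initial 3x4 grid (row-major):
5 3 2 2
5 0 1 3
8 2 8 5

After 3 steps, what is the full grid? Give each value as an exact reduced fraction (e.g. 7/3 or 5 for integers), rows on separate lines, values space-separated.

Answer: 949/270 551/180 185/72 5813/2160
5671/1440 2009/600 3821/1200 8959/2880
21/5 321/80 535/144 8273/2160

Derivation:
After step 1:
  13/3 5/2 2 7/3
  9/2 11/5 14/5 11/4
  5 9/2 4 16/3
After step 2:
  34/9 331/120 289/120 85/36
  481/120 33/10 11/4 793/240
  14/3 157/40 499/120 145/36
After step 3:
  949/270 551/180 185/72 5813/2160
  5671/1440 2009/600 3821/1200 8959/2880
  21/5 321/80 535/144 8273/2160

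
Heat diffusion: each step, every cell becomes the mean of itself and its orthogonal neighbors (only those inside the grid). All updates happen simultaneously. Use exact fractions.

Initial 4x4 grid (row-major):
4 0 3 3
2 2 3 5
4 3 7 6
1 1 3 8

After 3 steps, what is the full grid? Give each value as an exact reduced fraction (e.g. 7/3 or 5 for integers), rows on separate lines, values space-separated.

Answer: 83/36 1577/600 5371/1800 1589/432
1567/600 1367/500 22279/6000 29839/7200
1519/600 1293/400 2431/600 36103/7200
1903/720 7361/2400 31483/7200 5417/1080

Derivation:
After step 1:
  2 9/4 9/4 11/3
  3 2 4 17/4
  5/2 17/5 22/5 13/2
  2 2 19/4 17/3
After step 2:
  29/12 17/8 73/24 61/18
  19/8 293/100 169/50 221/48
  109/40 143/50 461/100 1249/240
  13/6 243/80 1009/240 203/36
After step 3:
  83/36 1577/600 5371/1800 1589/432
  1567/600 1367/500 22279/6000 29839/7200
  1519/600 1293/400 2431/600 36103/7200
  1903/720 7361/2400 31483/7200 5417/1080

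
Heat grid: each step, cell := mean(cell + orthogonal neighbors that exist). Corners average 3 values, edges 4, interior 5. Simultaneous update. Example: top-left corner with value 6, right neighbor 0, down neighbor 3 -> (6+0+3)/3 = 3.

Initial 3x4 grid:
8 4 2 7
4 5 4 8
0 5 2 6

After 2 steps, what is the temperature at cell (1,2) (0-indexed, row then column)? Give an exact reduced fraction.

Answer: 467/100

Derivation:
Step 1: cell (1,2) = 21/5
Step 2: cell (1,2) = 467/100
Full grid after step 2:
  43/9 281/60 283/60 97/18
  1019/240 103/25 467/100 429/80
  41/12 293/80 1007/240 95/18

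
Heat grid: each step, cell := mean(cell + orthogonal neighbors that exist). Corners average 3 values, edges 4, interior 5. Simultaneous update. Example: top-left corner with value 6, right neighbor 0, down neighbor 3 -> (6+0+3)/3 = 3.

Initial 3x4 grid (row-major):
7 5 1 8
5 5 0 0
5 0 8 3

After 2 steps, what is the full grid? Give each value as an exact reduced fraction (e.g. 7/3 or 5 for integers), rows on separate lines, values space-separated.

Answer: 47/9 25/6 69/20 37/12
35/8 203/50 74/25 733/240
40/9 163/48 823/240 55/18

Derivation:
After step 1:
  17/3 9/2 7/2 3
  11/2 3 14/5 11/4
  10/3 9/2 11/4 11/3
After step 2:
  47/9 25/6 69/20 37/12
  35/8 203/50 74/25 733/240
  40/9 163/48 823/240 55/18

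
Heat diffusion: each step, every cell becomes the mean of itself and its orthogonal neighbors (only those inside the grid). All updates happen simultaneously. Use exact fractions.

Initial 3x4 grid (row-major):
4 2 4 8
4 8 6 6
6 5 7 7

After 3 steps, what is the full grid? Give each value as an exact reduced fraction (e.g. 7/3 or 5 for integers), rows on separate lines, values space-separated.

Answer: 245/54 17881/3600 541/100 4259/720
36647/7200 31481/6000 2221/375 88979/14400
257/48 13979/2400 44077/7200 6971/1080

Derivation:
After step 1:
  10/3 9/2 5 6
  11/2 5 31/5 27/4
  5 13/2 25/4 20/3
After step 2:
  40/9 107/24 217/40 71/12
  113/24 277/50 146/25 1537/240
  17/3 91/16 1537/240 59/9
After step 3:
  245/54 17881/3600 541/100 4259/720
  36647/7200 31481/6000 2221/375 88979/14400
  257/48 13979/2400 44077/7200 6971/1080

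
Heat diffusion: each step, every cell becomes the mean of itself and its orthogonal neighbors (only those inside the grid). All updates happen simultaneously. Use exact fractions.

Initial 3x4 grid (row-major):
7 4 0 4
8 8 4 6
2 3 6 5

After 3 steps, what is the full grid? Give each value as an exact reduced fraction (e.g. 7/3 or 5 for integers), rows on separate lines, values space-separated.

After step 1:
  19/3 19/4 3 10/3
  25/4 27/5 24/5 19/4
  13/3 19/4 9/2 17/3
After step 2:
  52/9 1169/240 953/240 133/36
  1339/240 519/100 449/100 371/80
  46/9 1139/240 1183/240 179/36
After step 3:
  2921/540 35657/7200 30647/7200 4429/1080
  77969/14400 29851/6000 9287/2000 21353/4800
  5557/1080 35957/7200 34447/7200 2617/540

Answer: 2921/540 35657/7200 30647/7200 4429/1080
77969/14400 29851/6000 9287/2000 21353/4800
5557/1080 35957/7200 34447/7200 2617/540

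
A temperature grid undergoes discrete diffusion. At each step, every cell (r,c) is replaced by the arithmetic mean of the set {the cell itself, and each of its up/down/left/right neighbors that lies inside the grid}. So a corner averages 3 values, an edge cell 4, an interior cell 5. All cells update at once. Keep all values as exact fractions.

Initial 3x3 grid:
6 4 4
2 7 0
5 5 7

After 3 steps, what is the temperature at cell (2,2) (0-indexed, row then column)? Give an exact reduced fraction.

Answer: 517/120

Derivation:
Step 1: cell (2,2) = 4
Step 2: cell (2,2) = 29/6
Step 3: cell (2,2) = 517/120
Full grid after step 3:
  3067/720 63497/14400 8431/2160
  1877/400 25189/6000 31561/7200
  271/60 5731/1200 517/120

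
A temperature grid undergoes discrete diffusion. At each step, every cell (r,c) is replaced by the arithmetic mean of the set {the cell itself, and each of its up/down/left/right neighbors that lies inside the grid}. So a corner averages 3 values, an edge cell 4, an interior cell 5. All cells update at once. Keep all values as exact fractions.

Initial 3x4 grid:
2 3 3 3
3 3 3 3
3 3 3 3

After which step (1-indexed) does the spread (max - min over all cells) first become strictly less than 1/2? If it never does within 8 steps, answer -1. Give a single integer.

Step 1: max=3, min=8/3, spread=1/3
  -> spread < 1/2 first at step 1
Step 2: max=3, min=49/18, spread=5/18
Step 3: max=3, min=607/216, spread=41/216
Step 4: max=3, min=73543/25920, spread=4217/25920
Step 5: max=21521/7200, min=4456451/1555200, spread=38417/311040
Step 6: max=429403/144000, min=268735789/93312000, spread=1903471/18662400
Step 7: max=12844241/4320000, min=16195170911/5598720000, spread=18038617/223948800
Step 8: max=1153473241/388800000, min=974501417149/335923200000, spread=883978523/13436928000

Answer: 1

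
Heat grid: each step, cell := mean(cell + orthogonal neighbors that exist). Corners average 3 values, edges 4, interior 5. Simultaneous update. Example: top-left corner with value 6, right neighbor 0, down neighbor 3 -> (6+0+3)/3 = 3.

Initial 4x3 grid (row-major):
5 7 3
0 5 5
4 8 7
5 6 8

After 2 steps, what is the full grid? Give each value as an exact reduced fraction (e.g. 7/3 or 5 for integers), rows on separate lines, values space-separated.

Answer: 25/6 19/4 5
67/16 49/10 11/2
75/16 29/5 25/4
16/3 99/16 83/12

Derivation:
After step 1:
  4 5 5
  7/2 5 5
  17/4 6 7
  5 27/4 7
After step 2:
  25/6 19/4 5
  67/16 49/10 11/2
  75/16 29/5 25/4
  16/3 99/16 83/12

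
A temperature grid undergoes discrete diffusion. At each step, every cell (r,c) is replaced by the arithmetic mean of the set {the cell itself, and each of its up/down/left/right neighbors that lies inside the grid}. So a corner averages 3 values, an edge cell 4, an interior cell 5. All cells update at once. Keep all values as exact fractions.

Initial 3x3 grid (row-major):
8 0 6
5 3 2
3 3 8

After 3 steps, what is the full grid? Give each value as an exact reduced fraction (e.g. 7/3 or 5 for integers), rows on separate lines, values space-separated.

After step 1:
  13/3 17/4 8/3
  19/4 13/5 19/4
  11/3 17/4 13/3
After step 2:
  40/9 277/80 35/9
  307/80 103/25 287/80
  38/9 297/80 40/9
After step 3:
  1057/270 19099/4800 1969/540
  19949/4800 468/125 19249/4800
  2119/540 19799/4800 1057/270

Answer: 1057/270 19099/4800 1969/540
19949/4800 468/125 19249/4800
2119/540 19799/4800 1057/270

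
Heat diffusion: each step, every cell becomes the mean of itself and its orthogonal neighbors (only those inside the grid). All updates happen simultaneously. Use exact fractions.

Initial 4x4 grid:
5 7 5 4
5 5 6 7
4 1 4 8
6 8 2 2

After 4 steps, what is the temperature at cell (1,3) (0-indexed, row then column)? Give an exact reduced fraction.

Answer: 113237/21600

Derivation:
Step 1: cell (1,3) = 25/4
Step 2: cell (1,3) = 667/120
Step 3: cell (1,3) = 19267/3600
Step 4: cell (1,3) = 113237/21600
Full grid after step 4:
  332521/64800 140393/27000 28931/5400 176527/32400
  1065619/216000 900871/180000 459739/90000 113237/21600
  68573/14400 17551/3750 95383/20000 58121/12000
  2773/600 1467/320 325051/72000 19919/4320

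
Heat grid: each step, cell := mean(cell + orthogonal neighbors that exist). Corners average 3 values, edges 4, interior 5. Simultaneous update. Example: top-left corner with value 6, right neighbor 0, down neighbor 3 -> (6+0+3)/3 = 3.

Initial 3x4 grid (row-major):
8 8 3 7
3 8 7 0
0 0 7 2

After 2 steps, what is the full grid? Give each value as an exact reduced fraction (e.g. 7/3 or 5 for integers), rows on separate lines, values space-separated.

Answer: 107/18 92/15 16/3 163/36
1037/240 509/100 489/100 23/6
19/6 279/80 63/16 11/3

Derivation:
After step 1:
  19/3 27/4 25/4 10/3
  19/4 26/5 5 4
  1 15/4 4 3
After step 2:
  107/18 92/15 16/3 163/36
  1037/240 509/100 489/100 23/6
  19/6 279/80 63/16 11/3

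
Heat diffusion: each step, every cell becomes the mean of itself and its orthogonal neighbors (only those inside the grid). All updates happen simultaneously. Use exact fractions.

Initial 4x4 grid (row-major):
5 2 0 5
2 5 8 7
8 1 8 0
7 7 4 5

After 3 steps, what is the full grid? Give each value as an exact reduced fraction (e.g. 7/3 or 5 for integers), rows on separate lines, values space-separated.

Answer: 2647/720 1883/480 3221/800 353/80
359/80 1677/400 1867/400 447/100
17803/3600 31343/6000 9243/2000 1439/300
12353/2160 37001/7200 4089/800 3229/720

Derivation:
After step 1:
  3 3 15/4 4
  5 18/5 28/5 5
  9/2 29/5 21/5 5
  22/3 19/4 6 3
After step 2:
  11/3 267/80 327/80 17/4
  161/40 23/5 443/100 49/10
  679/120 457/100 133/25 43/10
  199/36 1433/240 359/80 14/3
After step 3:
  2647/720 1883/480 3221/800 353/80
  359/80 1677/400 1867/400 447/100
  17803/3600 31343/6000 9243/2000 1439/300
  12353/2160 37001/7200 4089/800 3229/720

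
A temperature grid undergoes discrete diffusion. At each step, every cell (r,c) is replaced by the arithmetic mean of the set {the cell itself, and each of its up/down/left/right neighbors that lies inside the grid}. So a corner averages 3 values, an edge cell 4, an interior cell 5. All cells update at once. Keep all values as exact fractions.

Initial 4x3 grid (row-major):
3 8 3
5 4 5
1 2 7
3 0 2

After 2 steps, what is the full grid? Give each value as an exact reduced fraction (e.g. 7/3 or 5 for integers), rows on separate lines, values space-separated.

After step 1:
  16/3 9/2 16/3
  13/4 24/5 19/4
  11/4 14/5 4
  4/3 7/4 3
After step 2:
  157/36 599/120 175/36
  121/30 201/50 1133/240
  38/15 161/50 291/80
  35/18 533/240 35/12

Answer: 157/36 599/120 175/36
121/30 201/50 1133/240
38/15 161/50 291/80
35/18 533/240 35/12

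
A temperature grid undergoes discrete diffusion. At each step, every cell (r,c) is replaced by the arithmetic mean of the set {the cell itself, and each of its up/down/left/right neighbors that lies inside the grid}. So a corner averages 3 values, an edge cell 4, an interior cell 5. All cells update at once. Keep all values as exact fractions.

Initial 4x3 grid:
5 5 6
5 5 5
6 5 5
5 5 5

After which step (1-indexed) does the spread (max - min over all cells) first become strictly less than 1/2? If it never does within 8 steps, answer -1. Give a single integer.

Step 1: max=16/3, min=5, spread=1/3
  -> spread < 1/2 first at step 1
Step 2: max=95/18, min=5, spread=5/18
Step 3: max=5611/1080, min=3659/720, spread=49/432
Step 4: max=672469/129600, min=109969/21600, spread=2531/25920
Step 5: max=268313089/51840000, min=1105391/216000, spread=3019249/51840000
Step 6: max=268076711/51840000, min=99599051/19440000, spread=297509/6220800
Step 7: max=964276799209/186624000000, min=1496685521/291600000, spread=6398065769/186624000000
Step 8: max=2892097464773/559872000000, min=59909378951/11664000000, spread=131578201/4478976000

Answer: 1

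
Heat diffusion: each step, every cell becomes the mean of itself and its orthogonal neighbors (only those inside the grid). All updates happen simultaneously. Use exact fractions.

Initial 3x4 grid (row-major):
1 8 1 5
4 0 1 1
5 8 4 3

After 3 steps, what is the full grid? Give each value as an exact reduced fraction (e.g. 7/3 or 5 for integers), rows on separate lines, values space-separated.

Answer: 7907/2160 22091/7200 22001/7200 5459/2160
2879/800 927/250 697/250 6787/2400
9247/2160 26491/7200 24901/7200 6019/2160

Derivation:
After step 1:
  13/3 5/2 15/4 7/3
  5/2 21/5 7/5 5/2
  17/3 17/4 4 8/3
After step 2:
  28/9 887/240 599/240 103/36
  167/40 297/100 317/100 89/40
  149/36 1087/240 739/240 55/18
After step 3:
  7907/2160 22091/7200 22001/7200 5459/2160
  2879/800 927/250 697/250 6787/2400
  9247/2160 26491/7200 24901/7200 6019/2160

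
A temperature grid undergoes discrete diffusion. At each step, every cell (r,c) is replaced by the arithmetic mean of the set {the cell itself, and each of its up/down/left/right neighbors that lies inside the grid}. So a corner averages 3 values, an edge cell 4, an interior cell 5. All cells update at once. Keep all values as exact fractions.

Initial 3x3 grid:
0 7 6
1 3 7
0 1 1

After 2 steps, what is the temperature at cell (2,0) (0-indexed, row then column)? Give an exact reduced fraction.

Step 1: cell (2,0) = 2/3
Step 2: cell (2,0) = 35/36
Full grid after step 2:
  23/9 257/60 179/36
  61/30 143/50 1063/240
  35/36 523/240 17/6

Answer: 35/36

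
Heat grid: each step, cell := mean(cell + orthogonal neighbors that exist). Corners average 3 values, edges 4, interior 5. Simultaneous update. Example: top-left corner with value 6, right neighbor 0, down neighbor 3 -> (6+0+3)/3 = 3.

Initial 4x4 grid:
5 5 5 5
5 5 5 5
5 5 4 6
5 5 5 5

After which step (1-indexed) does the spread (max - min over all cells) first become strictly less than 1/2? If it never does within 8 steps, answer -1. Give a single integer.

Step 1: max=16/3, min=19/4, spread=7/12
Step 2: max=247/48, min=487/100, spread=331/1200
  -> spread < 1/2 first at step 2
Step 3: max=547/108, min=1967/400, spread=1591/10800
Step 4: max=1087727/216000, min=14243/2880, spread=9751/108000
Step 5: max=10841983/2160000, min=71333/14400, spread=142033/2160000
Step 6: max=97395473/19440000, min=8930131/1800000, spread=4750291/97200000
Step 7: max=9729185071/1944000000, min=964798267/194400000, spread=9022489/216000000
Step 8: max=87500361161/17496000000, min=3219063553/648000000, spread=58564523/1749600000

Answer: 2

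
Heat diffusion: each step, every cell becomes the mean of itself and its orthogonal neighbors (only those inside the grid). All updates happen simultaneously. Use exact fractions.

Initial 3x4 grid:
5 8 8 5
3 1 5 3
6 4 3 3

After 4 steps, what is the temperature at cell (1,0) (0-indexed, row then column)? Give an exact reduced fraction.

Step 1: cell (1,0) = 15/4
Step 2: cell (1,0) = 1057/240
Step 3: cell (1,0) = 62339/14400
Step 4: cell (1,0) = 3837241/864000
Full grid after step 4:
  611449/129600 131143/27000 32557/6750 155281/32400
  3837241/864000 1582229/360000 798827/180000 935909/216000
  530899/129600 882269/216000 95161/24000 28793/7200

Answer: 3837241/864000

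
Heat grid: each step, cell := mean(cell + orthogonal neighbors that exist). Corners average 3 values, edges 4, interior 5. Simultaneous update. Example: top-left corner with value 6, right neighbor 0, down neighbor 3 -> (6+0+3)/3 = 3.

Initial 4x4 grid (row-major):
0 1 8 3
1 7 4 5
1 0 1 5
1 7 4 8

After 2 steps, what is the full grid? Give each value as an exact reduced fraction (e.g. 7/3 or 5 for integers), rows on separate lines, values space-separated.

After step 1:
  2/3 4 4 16/3
  9/4 13/5 5 17/4
  3/4 16/5 14/5 19/4
  3 3 5 17/3
After step 2:
  83/36 169/60 55/12 163/36
  47/30 341/100 373/100 29/6
  23/10 247/100 83/20 131/30
  9/4 71/20 247/60 185/36

Answer: 83/36 169/60 55/12 163/36
47/30 341/100 373/100 29/6
23/10 247/100 83/20 131/30
9/4 71/20 247/60 185/36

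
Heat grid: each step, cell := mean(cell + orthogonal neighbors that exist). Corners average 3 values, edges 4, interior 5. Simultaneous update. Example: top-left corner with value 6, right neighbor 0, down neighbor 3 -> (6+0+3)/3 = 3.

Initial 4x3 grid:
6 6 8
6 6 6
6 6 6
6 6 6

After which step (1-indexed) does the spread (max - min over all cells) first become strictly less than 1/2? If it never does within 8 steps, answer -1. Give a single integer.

Step 1: max=20/3, min=6, spread=2/3
Step 2: max=59/9, min=6, spread=5/9
Step 3: max=689/108, min=6, spread=41/108
  -> spread < 1/2 first at step 3
Step 4: max=81977/12960, min=6, spread=4217/12960
Step 5: max=4874749/777600, min=21679/3600, spread=38417/155520
Step 6: max=291136211/46656000, min=434597/72000, spread=1903471/9331200
Step 7: max=17397149089/2799360000, min=13075759/2160000, spread=18038617/111974400
Step 8: max=1041037782851/167961600000, min=1179326759/194400000, spread=883978523/6718464000

Answer: 3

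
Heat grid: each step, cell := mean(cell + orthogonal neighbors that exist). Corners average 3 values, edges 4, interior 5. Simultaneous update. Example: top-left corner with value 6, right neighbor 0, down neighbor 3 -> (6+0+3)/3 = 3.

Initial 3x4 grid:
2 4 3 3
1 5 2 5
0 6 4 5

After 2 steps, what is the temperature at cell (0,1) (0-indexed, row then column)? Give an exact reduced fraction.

Answer: 373/120

Derivation:
Step 1: cell (0,1) = 7/2
Step 2: cell (0,1) = 373/120
Full grid after step 2:
  47/18 373/120 419/120 125/36
  77/30 333/100 92/25 953/240
  97/36 209/60 247/60 38/9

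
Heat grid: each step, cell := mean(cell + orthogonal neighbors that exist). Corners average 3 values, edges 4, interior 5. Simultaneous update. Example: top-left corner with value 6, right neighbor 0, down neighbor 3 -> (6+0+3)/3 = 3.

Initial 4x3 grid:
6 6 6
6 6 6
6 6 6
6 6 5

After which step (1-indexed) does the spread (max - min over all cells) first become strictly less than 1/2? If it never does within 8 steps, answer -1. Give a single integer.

Answer: 1

Derivation:
Step 1: max=6, min=17/3, spread=1/3
  -> spread < 1/2 first at step 1
Step 2: max=6, min=103/18, spread=5/18
Step 3: max=6, min=1255/216, spread=41/216
Step 4: max=6, min=151303/25920, spread=4217/25920
Step 5: max=43121/7200, min=9122051/1555200, spread=38417/311040
Step 6: max=861403/144000, min=548671789/93312000, spread=1903471/18662400
Step 7: max=25804241/4320000, min=32991330911/5598720000, spread=18038617/223948800
Step 8: max=2319873241/388800000, min=1982271017149/335923200000, spread=883978523/13436928000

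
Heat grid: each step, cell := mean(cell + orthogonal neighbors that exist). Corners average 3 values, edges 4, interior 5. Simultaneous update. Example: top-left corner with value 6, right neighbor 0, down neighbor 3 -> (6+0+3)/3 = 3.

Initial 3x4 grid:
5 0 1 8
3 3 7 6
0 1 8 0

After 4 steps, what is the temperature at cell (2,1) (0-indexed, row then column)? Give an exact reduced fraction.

Answer: 85537/27000

Derivation:
Step 1: cell (2,1) = 3
Step 2: cell (2,1) = 167/60
Step 3: cell (2,1) = 1403/450
Step 4: cell (2,1) = 85537/27000
Full grid after step 4:
  363611/129600 695671/216000 285797/72000 190507/43200
  780823/288000 386887/120000 1425011/360000 3877699/864000
  356161/129600 85537/27000 53251/13500 569771/129600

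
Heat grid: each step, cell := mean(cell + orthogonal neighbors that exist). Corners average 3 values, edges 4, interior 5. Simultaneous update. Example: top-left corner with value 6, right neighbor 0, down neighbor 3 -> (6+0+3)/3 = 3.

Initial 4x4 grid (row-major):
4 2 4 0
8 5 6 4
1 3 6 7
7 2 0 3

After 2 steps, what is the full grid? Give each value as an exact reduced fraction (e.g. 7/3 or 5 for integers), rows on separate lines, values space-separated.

Answer: 155/36 973/240 173/48 119/36
1123/240 429/100 429/100 203/48
959/240 407/100 411/100 1019/240
133/36 749/240 809/240 133/36

Derivation:
After step 1:
  14/3 15/4 3 8/3
  9/2 24/5 5 17/4
  19/4 17/5 22/5 5
  10/3 3 11/4 10/3
After step 2:
  155/36 973/240 173/48 119/36
  1123/240 429/100 429/100 203/48
  959/240 407/100 411/100 1019/240
  133/36 749/240 809/240 133/36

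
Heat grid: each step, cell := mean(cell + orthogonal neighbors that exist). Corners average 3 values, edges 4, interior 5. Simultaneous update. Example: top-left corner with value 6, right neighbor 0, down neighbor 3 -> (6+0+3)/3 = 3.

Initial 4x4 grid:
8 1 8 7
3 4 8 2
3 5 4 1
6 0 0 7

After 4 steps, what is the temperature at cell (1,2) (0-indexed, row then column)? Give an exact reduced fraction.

Answer: 806113/180000

Derivation:
Step 1: cell (1,2) = 26/5
Step 2: cell (1,2) = 47/10
Step 3: cell (1,2) = 27679/6000
Step 4: cell (1,2) = 806113/180000
Full grid after step 4:
  24623/5400 37833/8000 1069531/216000 12895/2592
  304547/72000 10891/2500 806113/180000 489893/108000
  269867/72000 74677/20000 338939/90000 3277/864
  14773/4320 4999/1500 3557/1080 21619/6480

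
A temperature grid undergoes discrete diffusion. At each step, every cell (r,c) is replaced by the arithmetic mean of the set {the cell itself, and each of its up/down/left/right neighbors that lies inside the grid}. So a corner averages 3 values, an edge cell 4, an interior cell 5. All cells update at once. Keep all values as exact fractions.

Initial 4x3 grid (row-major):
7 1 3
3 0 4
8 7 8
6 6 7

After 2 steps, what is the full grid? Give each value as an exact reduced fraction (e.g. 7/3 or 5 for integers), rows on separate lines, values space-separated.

Answer: 131/36 145/48 55/18
103/24 99/25 191/48
689/120 139/25 461/80
115/18 779/120 20/3

Derivation:
After step 1:
  11/3 11/4 8/3
  9/2 3 15/4
  6 29/5 13/2
  20/3 13/2 7
After step 2:
  131/36 145/48 55/18
  103/24 99/25 191/48
  689/120 139/25 461/80
  115/18 779/120 20/3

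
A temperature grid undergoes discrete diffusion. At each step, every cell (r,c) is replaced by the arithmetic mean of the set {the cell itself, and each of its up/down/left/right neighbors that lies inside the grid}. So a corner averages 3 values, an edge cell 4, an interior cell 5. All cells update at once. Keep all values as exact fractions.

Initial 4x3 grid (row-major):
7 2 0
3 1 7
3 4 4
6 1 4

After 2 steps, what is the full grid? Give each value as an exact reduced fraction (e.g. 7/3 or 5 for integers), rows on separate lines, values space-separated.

After step 1:
  4 5/2 3
  7/2 17/5 3
  4 13/5 19/4
  10/3 15/4 3
After step 2:
  10/3 129/40 17/6
  149/40 3 283/80
  403/120 37/10 267/80
  133/36 761/240 23/6

Answer: 10/3 129/40 17/6
149/40 3 283/80
403/120 37/10 267/80
133/36 761/240 23/6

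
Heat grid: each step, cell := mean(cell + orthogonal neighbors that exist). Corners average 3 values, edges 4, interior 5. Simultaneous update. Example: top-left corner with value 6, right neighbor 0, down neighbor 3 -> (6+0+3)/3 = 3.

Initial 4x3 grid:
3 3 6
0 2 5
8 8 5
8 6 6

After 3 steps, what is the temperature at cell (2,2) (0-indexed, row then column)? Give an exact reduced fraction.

Step 1: cell (2,2) = 6
Step 2: cell (2,2) = 659/120
Step 3: cell (2,2) = 19877/3600
Full grid after step 3:
  2417/720 26479/7200 556/135
  3271/800 25987/6000 8341/1800
  39179/7200 10939/2000 19877/3600
  13553/2160 2513/400 6539/1080

Answer: 19877/3600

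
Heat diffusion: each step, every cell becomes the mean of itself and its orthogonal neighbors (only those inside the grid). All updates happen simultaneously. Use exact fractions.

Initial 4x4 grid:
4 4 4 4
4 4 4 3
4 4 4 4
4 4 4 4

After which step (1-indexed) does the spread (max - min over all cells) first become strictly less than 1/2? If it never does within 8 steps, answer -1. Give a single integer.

Step 1: max=4, min=11/3, spread=1/3
  -> spread < 1/2 first at step 1
Step 2: max=4, min=449/120, spread=31/120
Step 3: max=4, min=4109/1080, spread=211/1080
Step 4: max=4, min=415157/108000, spread=16843/108000
Step 5: max=35921/9000, min=3749357/972000, spread=130111/972000
Step 6: max=2152841/540000, min=112997633/29160000, spread=3255781/29160000
Step 7: max=2148893/540000, min=3398846309/874800000, spread=82360351/874800000
Step 8: max=386293559/97200000, min=102224683109/26244000000, spread=2074577821/26244000000

Answer: 1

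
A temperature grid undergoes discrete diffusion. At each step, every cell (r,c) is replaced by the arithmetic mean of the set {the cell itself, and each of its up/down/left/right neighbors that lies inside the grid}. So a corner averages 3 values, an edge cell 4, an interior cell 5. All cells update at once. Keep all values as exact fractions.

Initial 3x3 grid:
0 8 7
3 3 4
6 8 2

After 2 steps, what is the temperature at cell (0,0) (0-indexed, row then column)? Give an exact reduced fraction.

Answer: 67/18

Derivation:
Step 1: cell (0,0) = 11/3
Step 2: cell (0,0) = 67/18
Full grid after step 2:
  67/18 197/40 89/18
  263/60 429/100 101/20
  161/36 1217/240 161/36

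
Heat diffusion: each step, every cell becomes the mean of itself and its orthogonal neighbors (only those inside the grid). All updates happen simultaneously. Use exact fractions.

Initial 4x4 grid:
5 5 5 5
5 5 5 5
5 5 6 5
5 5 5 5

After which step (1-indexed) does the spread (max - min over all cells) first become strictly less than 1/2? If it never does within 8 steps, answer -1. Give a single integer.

Step 1: max=21/4, min=5, spread=1/4
  -> spread < 1/2 first at step 1
Step 2: max=261/50, min=5, spread=11/50
Step 3: max=12367/2400, min=5, spread=367/2400
Step 4: max=55571/10800, min=3013/600, spread=1337/10800
Step 5: max=1661669/324000, min=90469/18000, spread=33227/324000
Step 6: max=49814327/9720000, min=544049/108000, spread=849917/9720000
Step 7: max=1491714347/291600000, min=8168533/1620000, spread=21378407/291600000
Step 8: max=44706462371/8748000000, min=2453688343/486000000, spread=540072197/8748000000

Answer: 1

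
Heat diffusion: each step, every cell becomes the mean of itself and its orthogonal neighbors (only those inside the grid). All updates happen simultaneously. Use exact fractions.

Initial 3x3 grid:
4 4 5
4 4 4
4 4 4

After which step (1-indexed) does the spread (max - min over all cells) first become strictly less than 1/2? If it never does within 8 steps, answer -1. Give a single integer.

Step 1: max=13/3, min=4, spread=1/3
  -> spread < 1/2 first at step 1
Step 2: max=77/18, min=4, spread=5/18
Step 3: max=905/216, min=4, spread=41/216
Step 4: max=53971/12960, min=1451/360, spread=347/2592
Step 5: max=3217337/777600, min=14557/3600, spread=2921/31104
Step 6: max=192452539/46656000, min=1753483/432000, spread=24611/373248
Step 7: max=11516162033/2799360000, min=39536741/9720000, spread=207329/4478976
Step 8: max=689876352451/167961600000, min=2112401599/518400000, spread=1746635/53747712

Answer: 1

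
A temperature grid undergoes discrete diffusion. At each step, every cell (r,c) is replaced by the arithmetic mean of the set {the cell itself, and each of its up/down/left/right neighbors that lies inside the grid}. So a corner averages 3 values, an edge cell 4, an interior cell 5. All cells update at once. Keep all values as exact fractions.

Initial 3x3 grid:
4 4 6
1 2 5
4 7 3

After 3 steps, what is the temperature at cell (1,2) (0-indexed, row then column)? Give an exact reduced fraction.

Step 1: cell (1,2) = 4
Step 2: cell (1,2) = 89/20
Step 3: cell (1,2) = 631/150
Full grid after step 3:
  847/240 4573/1200 191/45
  16717/4800 7879/2000 631/150
  2681/720 1187/300 779/180

Answer: 631/150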